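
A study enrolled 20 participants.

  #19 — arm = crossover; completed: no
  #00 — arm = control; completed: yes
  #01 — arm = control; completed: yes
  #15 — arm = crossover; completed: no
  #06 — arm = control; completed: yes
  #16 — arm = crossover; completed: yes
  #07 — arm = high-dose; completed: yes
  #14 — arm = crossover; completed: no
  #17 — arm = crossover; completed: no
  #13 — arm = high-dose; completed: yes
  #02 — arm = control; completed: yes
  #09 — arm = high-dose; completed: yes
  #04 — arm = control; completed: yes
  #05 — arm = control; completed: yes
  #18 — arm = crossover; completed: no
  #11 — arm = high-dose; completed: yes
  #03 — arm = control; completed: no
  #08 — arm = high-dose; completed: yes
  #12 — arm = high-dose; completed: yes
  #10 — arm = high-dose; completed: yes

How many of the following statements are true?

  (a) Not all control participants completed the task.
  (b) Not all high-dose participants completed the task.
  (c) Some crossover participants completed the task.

2

(a) control: |A| = 7, |A ∩ B| = 6; needs A ⊄ B (|A ∖ B| ≥ 1) — true.
(b) high-dose: |A| = 7, |A ∩ B| = 7; needs A ⊄ B (|A ∖ B| ≥ 1) — false.
(c) crossover: |A| = 6, |A ∩ B| = 1; needs A ∩ B ≠ ∅ (|A ∩ B| ≥ 1) — true.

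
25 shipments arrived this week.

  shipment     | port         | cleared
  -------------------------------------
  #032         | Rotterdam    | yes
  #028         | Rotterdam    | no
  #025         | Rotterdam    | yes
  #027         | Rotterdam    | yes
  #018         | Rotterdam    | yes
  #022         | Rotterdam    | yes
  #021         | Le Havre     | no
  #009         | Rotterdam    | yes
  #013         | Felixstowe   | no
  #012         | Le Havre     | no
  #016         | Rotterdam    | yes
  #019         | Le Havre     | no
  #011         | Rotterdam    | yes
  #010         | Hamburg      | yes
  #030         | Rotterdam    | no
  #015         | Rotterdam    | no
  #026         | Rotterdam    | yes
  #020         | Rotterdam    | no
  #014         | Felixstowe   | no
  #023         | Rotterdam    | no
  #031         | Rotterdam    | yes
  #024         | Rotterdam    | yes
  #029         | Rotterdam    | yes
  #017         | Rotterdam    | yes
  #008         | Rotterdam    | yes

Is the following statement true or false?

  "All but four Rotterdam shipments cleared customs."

'All but four Rotterdam shipments cleared customs' holds iff |A ∖ B| = 4.
|A| = 19, |A ∩ B| = 14, |A ∖ B| = 5.
|A ∖ B| = 5, so the statement is false.

False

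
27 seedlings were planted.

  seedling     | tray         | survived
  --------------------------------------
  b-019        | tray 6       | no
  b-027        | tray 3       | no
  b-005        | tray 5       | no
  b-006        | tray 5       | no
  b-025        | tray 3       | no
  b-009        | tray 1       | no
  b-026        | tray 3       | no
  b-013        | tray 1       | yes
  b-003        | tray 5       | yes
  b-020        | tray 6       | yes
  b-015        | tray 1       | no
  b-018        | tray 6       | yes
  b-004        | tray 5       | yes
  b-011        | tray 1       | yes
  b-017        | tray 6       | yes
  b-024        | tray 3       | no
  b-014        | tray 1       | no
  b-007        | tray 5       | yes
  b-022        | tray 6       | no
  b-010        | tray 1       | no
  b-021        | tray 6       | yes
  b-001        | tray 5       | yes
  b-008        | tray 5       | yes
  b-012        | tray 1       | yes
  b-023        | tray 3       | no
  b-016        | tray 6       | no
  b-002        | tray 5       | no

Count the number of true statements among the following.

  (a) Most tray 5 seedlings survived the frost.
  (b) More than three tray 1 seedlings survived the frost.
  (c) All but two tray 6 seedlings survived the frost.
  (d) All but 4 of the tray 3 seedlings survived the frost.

1

(a) tray 5: |A| = 8, |A ∩ B| = 5; needs |A ∩ B| > |A ∖ B| — true.
(b) tray 1: |A| = 7, |A ∩ B| = 3; needs |A ∩ B| > 3 — false.
(c) tray 6: |A| = 7, |A ∩ B| = 4; needs |A ∖ B| = 2 — false.
(d) tray 3: |A| = 5, |A ∩ B| = 0; needs |A ∖ B| = 4 — false.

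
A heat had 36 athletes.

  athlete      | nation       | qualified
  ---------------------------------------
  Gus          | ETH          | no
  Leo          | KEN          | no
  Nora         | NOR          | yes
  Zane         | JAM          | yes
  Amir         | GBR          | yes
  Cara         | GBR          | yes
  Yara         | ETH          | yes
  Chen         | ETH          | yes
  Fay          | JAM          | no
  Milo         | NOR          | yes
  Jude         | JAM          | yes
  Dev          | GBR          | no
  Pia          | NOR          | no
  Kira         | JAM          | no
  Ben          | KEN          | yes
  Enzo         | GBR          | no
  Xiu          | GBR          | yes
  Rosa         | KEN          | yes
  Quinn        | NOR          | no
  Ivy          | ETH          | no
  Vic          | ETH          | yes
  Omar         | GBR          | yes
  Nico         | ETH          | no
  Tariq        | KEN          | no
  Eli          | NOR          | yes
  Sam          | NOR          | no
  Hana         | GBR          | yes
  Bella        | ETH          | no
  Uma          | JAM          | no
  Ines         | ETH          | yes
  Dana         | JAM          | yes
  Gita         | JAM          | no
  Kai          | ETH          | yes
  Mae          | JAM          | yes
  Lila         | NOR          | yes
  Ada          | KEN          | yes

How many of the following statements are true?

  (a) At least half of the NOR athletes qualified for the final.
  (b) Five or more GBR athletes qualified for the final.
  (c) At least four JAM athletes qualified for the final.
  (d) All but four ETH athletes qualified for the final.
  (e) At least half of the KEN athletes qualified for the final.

(a) NOR: |A| = 7, |A ∩ B| = 4; needs |A ∩ B| ≥ |A ∖ B| — true.
(b) GBR: |A| = 7, |A ∩ B| = 5; needs |A ∩ B| ≥ 5 — true.
(c) JAM: |A| = 8, |A ∩ B| = 4; needs |A ∩ B| ≥ 4 — true.
(d) ETH: |A| = 9, |A ∩ B| = 5; needs |A ∖ B| = 4 — true.
(e) KEN: |A| = 5, |A ∩ B| = 3; needs |A ∩ B| ≥ |A ∖ B| — true.

5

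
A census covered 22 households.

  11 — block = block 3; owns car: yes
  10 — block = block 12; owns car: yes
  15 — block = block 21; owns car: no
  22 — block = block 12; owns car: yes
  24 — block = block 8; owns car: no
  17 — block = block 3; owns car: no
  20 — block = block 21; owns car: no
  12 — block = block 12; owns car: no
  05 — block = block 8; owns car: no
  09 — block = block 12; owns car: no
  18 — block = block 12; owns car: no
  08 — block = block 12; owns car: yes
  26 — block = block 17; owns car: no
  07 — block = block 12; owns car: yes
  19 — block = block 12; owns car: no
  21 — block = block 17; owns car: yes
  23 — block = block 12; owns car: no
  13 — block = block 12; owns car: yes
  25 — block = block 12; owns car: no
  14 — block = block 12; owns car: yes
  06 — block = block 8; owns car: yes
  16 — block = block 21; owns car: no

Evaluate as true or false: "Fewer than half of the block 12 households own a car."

The determiner here denotes the relation: |A ∩ B| < |A ∖ B|.
A (the restrictor) = {10, 22, 12, 09, 18, 08, 07, 19, 23, 13, 25, 14}, |A| = 12.
A ∩ B = {10, 22, 08, 07, 13, 14}, so |A ∩ B| = 6.
A ∖ B = {12, 09, 18, 19, 23, 25}, so |A ∖ B| = 6.
6 = 6, so the statement is false.

False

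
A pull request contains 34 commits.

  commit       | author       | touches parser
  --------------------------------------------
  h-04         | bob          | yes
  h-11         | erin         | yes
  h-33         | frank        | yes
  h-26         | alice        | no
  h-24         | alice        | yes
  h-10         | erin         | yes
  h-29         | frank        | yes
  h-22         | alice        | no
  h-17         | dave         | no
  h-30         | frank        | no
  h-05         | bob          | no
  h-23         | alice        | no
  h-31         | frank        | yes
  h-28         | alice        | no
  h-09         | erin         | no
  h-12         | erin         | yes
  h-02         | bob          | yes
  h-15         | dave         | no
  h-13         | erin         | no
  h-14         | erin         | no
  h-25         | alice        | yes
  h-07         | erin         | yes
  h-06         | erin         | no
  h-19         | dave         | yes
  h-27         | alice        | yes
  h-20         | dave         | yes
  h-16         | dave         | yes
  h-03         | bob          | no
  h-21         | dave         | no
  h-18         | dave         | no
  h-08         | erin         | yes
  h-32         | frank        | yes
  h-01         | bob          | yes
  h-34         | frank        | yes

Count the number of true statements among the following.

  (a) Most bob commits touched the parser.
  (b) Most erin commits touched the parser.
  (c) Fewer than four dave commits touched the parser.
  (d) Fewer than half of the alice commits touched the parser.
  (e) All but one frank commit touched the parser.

(a) bob: |A| = 5, |A ∩ B| = 3; needs |A ∩ B| > |A ∖ B| — true.
(b) erin: |A| = 9, |A ∩ B| = 5; needs |A ∩ B| > |A ∖ B| — true.
(c) dave: |A| = 7, |A ∩ B| = 3; needs |A ∩ B| < 4 — true.
(d) alice: |A| = 7, |A ∩ B| = 3; needs |A ∩ B| < |A ∖ B| — true.
(e) frank: |A| = 6, |A ∩ B| = 5; needs |A ∖ B| = 1 — true.

5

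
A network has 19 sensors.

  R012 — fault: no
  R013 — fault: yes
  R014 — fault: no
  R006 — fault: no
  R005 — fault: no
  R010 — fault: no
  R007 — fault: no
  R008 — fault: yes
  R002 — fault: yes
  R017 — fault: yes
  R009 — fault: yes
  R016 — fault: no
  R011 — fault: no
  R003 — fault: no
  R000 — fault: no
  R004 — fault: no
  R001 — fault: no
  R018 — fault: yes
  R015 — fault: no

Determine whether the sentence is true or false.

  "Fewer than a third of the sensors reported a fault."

'Fewer than a third of the sensors reported a fault' holds iff |A ∩ B| / |A| < 1/3.
|A| = 19, |A ∩ B| = 6, |A ∖ B| = 13.
|A ∩ B|/|A| = 6/19, so the statement is true.

True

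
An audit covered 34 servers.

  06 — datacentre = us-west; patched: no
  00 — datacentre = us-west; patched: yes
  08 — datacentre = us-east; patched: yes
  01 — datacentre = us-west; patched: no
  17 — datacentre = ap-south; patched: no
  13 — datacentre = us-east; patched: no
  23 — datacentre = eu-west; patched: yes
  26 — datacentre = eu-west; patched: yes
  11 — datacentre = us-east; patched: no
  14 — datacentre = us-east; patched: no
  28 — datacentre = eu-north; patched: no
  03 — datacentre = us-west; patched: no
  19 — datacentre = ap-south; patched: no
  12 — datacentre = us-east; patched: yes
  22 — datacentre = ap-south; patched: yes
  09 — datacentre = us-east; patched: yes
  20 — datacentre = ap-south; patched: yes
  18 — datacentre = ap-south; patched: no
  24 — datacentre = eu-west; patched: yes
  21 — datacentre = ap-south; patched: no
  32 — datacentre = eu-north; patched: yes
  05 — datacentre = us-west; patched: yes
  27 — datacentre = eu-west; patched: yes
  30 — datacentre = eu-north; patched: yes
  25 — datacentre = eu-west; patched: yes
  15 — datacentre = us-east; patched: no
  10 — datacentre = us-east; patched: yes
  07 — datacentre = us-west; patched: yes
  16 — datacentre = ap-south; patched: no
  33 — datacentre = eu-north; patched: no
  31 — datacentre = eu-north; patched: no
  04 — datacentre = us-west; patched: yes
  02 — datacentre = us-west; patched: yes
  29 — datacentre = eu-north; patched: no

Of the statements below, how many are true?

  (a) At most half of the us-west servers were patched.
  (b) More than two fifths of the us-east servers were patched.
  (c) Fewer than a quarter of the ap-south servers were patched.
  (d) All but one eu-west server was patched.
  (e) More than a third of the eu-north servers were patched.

1

(a) us-west: |A| = 8, |A ∩ B| = 5; needs |A ∩ B| ≤ |A ∖ B| — false.
(b) us-east: |A| = 8, |A ∩ B| = 4; needs |A ∩ B| / |A| > 2/5 — true.
(c) ap-south: |A| = 7, |A ∩ B| = 2; needs |A ∩ B| / |A| < 1/4 — false.
(d) eu-west: |A| = 5, |A ∩ B| = 5; needs |A ∖ B| = 1 — false.
(e) eu-north: |A| = 6, |A ∩ B| = 2; needs |A ∩ B| / |A| > 1/3 — false.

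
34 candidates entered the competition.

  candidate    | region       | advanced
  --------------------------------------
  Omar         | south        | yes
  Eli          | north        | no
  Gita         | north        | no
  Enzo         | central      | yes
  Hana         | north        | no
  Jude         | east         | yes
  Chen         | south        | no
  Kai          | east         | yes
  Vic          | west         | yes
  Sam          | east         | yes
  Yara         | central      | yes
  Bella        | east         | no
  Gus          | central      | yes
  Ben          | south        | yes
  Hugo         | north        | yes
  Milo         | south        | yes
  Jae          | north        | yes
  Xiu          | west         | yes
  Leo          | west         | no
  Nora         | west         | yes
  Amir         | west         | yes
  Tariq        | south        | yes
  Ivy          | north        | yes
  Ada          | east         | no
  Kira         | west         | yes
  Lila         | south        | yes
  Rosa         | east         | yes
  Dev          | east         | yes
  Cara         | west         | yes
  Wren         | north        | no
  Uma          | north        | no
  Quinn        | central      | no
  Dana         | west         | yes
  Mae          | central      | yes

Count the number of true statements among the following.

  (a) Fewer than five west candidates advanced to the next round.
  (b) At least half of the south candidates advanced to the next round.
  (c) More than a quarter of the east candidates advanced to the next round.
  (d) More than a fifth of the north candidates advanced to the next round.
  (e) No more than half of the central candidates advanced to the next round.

(a) west: |A| = 8, |A ∩ B| = 7; needs |A ∩ B| < 5 — false.
(b) south: |A| = 6, |A ∩ B| = 5; needs |A ∩ B| ≥ |A ∖ B| — true.
(c) east: |A| = 7, |A ∩ B| = 5; needs |A ∩ B| / |A| > 1/4 — true.
(d) north: |A| = 8, |A ∩ B| = 3; needs |A ∩ B| / |A| > 1/5 — true.
(e) central: |A| = 5, |A ∩ B| = 4; needs |A ∩ B| ≤ |A ∖ B| — false.

3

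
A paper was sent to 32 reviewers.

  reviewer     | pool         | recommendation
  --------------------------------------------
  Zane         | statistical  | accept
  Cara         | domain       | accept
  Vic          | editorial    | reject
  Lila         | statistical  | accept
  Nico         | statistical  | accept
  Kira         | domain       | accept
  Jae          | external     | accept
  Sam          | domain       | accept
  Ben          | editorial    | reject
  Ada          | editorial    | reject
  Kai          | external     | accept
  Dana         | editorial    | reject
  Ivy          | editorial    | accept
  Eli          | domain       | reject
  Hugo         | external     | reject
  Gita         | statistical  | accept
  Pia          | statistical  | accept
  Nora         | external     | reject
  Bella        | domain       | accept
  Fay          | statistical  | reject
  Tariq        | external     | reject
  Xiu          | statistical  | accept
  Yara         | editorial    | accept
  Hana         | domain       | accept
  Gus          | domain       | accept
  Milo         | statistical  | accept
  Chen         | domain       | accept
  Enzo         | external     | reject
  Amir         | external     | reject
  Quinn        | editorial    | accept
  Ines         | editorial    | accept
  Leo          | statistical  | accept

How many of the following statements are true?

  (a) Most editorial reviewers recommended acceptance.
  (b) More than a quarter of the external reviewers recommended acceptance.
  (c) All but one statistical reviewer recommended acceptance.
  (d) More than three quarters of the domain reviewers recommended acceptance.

3

(a) editorial: |A| = 8, |A ∩ B| = 4; needs |A ∩ B| > |A ∖ B| — false.
(b) external: |A| = 7, |A ∩ B| = 2; needs |A ∩ B| / |A| > 1/4 — true.
(c) statistical: |A| = 9, |A ∩ B| = 8; needs |A ∖ B| = 1 — true.
(d) domain: |A| = 8, |A ∩ B| = 7; needs |A ∩ B| / |A| > 3/4 — true.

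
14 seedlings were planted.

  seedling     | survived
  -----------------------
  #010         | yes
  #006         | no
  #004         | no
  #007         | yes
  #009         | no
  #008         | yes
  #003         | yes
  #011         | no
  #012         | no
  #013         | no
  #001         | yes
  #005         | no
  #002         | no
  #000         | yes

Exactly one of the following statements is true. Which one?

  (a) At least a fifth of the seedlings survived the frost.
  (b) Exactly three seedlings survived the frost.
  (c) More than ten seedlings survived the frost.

|A| = 14, |A ∩ B| = 6, |A ∖ B| = 8.
(a) requires |A ∩ B| / |A| ≥ 1/5: true.
(b) requires |A ∩ B| = 3: false.
(c) requires |A ∩ B| > 10: false.

(a)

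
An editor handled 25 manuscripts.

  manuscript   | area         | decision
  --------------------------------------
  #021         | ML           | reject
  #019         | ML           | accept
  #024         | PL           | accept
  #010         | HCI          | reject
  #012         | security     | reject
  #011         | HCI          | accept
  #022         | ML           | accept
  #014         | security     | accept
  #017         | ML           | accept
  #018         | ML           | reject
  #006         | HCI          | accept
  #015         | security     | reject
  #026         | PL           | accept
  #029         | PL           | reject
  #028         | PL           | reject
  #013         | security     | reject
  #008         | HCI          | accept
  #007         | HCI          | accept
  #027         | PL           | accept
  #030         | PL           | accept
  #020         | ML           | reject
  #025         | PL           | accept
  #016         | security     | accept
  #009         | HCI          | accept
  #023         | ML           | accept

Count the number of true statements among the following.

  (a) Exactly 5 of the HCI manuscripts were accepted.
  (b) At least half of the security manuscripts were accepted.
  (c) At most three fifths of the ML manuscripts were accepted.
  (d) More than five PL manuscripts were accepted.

(a) HCI: |A| = 6, |A ∩ B| = 5; needs |A ∩ B| = 5 — true.
(b) security: |A| = 5, |A ∩ B| = 2; needs |A ∩ B| ≥ |A ∖ B| — false.
(c) ML: |A| = 7, |A ∩ B| = 4; needs |A ∩ B| / |A| ≤ 3/5 — true.
(d) PL: |A| = 7, |A ∩ B| = 5; needs |A ∩ B| > 5 — false.

2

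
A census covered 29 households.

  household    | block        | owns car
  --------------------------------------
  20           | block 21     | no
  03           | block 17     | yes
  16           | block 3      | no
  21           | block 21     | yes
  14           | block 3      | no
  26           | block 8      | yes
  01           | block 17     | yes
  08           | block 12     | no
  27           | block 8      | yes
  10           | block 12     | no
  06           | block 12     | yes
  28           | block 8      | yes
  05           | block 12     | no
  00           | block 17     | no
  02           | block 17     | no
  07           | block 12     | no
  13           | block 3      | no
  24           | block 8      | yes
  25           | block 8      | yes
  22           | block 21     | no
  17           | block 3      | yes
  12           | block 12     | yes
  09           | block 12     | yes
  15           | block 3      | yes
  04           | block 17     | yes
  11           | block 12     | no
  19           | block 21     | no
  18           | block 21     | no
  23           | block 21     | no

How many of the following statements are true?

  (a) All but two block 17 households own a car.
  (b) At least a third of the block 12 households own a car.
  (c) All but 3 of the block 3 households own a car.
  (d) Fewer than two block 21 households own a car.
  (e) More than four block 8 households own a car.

(a) block 17: |A| = 5, |A ∩ B| = 3; needs |A ∖ B| = 2 — true.
(b) block 12: |A| = 8, |A ∩ B| = 3; needs |A ∩ B| / |A| ≥ 1/3 — true.
(c) block 3: |A| = 5, |A ∩ B| = 2; needs |A ∖ B| = 3 — true.
(d) block 21: |A| = 6, |A ∩ B| = 1; needs |A ∩ B| < 2 — true.
(e) block 8: |A| = 5, |A ∩ B| = 5; needs |A ∩ B| > 4 — true.

5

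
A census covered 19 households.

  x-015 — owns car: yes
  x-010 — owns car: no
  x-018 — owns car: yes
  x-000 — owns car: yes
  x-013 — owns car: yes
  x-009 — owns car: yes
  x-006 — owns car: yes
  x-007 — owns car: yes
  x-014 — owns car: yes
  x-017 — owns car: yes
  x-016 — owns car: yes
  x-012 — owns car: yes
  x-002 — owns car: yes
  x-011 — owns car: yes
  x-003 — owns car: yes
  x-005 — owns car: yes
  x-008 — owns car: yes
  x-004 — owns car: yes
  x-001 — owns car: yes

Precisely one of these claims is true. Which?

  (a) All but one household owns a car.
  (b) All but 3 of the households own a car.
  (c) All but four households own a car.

|A| = 19, |A ∩ B| = 18, |A ∖ B| = 1.
(a) requires |A ∖ B| = 1: true.
(b) requires |A ∖ B| = 3: false.
(c) requires |A ∖ B| = 4: false.

(a)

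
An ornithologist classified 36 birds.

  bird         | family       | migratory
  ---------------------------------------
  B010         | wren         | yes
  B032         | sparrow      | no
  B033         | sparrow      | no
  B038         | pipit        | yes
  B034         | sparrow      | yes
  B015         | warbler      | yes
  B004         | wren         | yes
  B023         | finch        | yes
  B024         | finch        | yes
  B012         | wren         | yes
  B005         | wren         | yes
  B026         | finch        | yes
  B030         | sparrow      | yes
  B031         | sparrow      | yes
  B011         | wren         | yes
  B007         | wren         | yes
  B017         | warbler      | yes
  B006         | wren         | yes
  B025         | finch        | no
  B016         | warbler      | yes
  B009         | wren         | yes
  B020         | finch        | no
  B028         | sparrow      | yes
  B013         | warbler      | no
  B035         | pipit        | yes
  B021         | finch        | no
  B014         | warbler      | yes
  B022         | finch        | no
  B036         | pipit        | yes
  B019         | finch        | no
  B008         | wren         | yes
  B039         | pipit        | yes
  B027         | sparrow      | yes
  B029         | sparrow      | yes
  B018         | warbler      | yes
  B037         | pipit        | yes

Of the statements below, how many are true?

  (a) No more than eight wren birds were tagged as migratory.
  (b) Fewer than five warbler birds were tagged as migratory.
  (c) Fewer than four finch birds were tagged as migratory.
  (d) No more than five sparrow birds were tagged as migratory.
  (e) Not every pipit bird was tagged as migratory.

(a) wren: |A| = 9, |A ∩ B| = 9; needs |A ∩ B| ≤ 8 — false.
(b) warbler: |A| = 6, |A ∩ B| = 5; needs |A ∩ B| < 5 — false.
(c) finch: |A| = 8, |A ∩ B| = 3; needs |A ∩ B| < 4 — true.
(d) sparrow: |A| = 8, |A ∩ B| = 6; needs |A ∩ B| ≤ 5 — false.
(e) pipit: |A| = 5, |A ∩ B| = 5; needs A ⊄ B (|A ∖ B| ≥ 1) — false.

1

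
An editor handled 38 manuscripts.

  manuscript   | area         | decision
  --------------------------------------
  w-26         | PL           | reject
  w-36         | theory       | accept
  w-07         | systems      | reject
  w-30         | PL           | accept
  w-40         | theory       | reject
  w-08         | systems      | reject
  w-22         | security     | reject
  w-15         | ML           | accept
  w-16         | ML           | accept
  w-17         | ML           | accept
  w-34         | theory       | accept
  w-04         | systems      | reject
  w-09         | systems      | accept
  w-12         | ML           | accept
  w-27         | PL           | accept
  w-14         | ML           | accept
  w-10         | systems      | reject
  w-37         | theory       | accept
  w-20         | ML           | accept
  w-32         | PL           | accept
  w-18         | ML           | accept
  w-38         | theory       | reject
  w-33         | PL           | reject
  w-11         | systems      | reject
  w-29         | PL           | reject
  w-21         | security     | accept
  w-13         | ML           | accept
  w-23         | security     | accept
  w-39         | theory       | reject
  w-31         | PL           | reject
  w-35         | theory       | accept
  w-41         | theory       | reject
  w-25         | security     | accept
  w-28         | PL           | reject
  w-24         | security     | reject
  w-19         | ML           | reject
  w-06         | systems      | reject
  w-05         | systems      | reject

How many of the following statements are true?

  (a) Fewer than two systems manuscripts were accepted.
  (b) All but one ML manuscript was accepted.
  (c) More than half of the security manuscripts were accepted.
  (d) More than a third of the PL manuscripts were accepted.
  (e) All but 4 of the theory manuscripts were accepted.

5

(a) systems: |A| = 8, |A ∩ B| = 1; needs |A ∩ B| < 2 — true.
(b) ML: |A| = 9, |A ∩ B| = 8; needs |A ∖ B| = 1 — true.
(c) security: |A| = 5, |A ∩ B| = 3; needs |A ∩ B| > |A ∖ B| — true.
(d) PL: |A| = 8, |A ∩ B| = 3; needs |A ∩ B| / |A| > 1/3 — true.
(e) theory: |A| = 8, |A ∩ B| = 4; needs |A ∖ B| = 4 — true.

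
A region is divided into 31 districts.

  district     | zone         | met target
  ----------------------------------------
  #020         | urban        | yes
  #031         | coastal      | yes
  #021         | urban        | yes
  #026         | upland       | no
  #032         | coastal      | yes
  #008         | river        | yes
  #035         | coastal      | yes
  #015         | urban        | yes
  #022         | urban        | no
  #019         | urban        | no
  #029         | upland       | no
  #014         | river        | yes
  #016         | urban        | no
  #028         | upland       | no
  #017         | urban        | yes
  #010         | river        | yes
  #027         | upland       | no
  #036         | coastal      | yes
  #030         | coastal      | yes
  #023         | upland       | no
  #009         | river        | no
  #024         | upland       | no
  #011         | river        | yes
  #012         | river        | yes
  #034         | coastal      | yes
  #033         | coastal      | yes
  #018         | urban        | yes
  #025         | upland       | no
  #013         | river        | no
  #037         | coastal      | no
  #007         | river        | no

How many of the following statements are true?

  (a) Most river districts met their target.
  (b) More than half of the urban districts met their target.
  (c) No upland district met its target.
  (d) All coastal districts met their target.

3

(a) river: |A| = 8, |A ∩ B| = 5; needs |A ∩ B| > |A ∖ B| — true.
(b) urban: |A| = 8, |A ∩ B| = 5; needs |A ∩ B| > |A ∖ B| — true.
(c) upland: |A| = 7, |A ∩ B| = 0; needs A ∩ B = ∅ (|A ∩ B| = 0) — true.
(d) coastal: |A| = 8, |A ∩ B| = 7; needs A ⊆ B, i.e. every element of A is in B (|A ∖ B| = 0) — false.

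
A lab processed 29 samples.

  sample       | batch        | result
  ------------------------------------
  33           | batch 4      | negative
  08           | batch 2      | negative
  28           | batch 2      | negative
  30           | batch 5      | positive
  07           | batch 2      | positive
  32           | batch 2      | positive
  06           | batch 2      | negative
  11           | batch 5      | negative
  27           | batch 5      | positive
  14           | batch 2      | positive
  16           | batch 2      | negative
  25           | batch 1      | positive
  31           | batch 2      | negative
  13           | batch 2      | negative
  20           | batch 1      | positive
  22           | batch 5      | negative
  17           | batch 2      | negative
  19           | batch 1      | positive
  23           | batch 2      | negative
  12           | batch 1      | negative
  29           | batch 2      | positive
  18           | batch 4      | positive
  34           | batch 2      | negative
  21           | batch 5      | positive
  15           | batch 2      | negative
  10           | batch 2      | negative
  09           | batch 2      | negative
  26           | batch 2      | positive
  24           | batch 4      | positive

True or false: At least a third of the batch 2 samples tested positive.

'At least a third of the batch 2 samples tested positive' holds iff |A ∩ B| / |A| ≥ 1/3.
|A| = 17, |A ∩ B| = 5, |A ∖ B| = 12.
|A ∩ B|/|A| = 5/17, so the statement is false.

False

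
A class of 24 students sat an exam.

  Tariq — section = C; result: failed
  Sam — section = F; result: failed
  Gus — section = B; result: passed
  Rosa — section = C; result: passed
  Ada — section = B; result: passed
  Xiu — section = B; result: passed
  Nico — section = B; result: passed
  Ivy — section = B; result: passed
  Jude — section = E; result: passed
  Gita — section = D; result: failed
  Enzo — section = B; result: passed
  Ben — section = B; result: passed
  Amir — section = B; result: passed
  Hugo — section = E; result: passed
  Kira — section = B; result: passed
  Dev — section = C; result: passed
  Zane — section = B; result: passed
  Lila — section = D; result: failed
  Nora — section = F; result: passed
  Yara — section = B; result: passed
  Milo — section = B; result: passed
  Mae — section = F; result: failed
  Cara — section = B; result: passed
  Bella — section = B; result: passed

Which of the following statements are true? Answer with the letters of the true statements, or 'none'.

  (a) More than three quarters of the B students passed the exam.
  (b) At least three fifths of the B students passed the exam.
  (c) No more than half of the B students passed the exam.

|A| = 14, |A ∩ B| = 14, |A ∖ B| = 0.
(a) |A ∩ B| / |A| > 3/4: holds.
(b) |A ∩ B| / |A| ≥ 3/5: holds.
(c) |A ∩ B| ≤ |A ∖ B|: fails.

(a), (b)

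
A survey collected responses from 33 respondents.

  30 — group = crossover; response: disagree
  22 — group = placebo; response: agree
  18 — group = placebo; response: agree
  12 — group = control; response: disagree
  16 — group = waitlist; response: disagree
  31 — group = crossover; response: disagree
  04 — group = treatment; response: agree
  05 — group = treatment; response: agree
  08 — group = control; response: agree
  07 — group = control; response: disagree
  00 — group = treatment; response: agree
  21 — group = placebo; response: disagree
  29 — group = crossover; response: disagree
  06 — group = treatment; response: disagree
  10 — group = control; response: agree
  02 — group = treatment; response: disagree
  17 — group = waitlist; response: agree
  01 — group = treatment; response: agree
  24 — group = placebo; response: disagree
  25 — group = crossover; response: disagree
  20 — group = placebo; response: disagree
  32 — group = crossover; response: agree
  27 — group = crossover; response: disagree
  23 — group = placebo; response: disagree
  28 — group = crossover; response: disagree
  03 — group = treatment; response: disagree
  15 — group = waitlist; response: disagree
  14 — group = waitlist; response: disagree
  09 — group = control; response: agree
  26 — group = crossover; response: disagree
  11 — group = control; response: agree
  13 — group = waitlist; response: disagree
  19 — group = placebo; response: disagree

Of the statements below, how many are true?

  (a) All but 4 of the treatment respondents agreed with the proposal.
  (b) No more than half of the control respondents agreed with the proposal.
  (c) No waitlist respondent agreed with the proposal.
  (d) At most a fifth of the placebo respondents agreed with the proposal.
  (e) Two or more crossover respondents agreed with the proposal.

0

(a) treatment: |A| = 7, |A ∩ B| = 4; needs |A ∖ B| = 4 — false.
(b) control: |A| = 6, |A ∩ B| = 4; needs |A ∩ B| ≤ |A ∖ B| — false.
(c) waitlist: |A| = 5, |A ∩ B| = 1; needs A ∩ B = ∅ (|A ∩ B| = 0) — false.
(d) placebo: |A| = 7, |A ∩ B| = 2; needs |A ∩ B| / |A| ≤ 1/5 — false.
(e) crossover: |A| = 8, |A ∩ B| = 1; needs |A ∩ B| ≥ 2 — false.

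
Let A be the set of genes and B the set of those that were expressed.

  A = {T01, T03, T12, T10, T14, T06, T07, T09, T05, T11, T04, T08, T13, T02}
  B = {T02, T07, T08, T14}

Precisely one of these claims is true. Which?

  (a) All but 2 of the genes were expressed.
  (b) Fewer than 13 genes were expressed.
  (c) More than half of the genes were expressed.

|A| = 14, |A ∩ B| = 4, |A ∖ B| = 10.
(a) requires |A ∖ B| = 2: false.
(b) requires |A ∩ B| < 13: true.
(c) requires |A ∩ B| > |A ∖ B|: false.

(b)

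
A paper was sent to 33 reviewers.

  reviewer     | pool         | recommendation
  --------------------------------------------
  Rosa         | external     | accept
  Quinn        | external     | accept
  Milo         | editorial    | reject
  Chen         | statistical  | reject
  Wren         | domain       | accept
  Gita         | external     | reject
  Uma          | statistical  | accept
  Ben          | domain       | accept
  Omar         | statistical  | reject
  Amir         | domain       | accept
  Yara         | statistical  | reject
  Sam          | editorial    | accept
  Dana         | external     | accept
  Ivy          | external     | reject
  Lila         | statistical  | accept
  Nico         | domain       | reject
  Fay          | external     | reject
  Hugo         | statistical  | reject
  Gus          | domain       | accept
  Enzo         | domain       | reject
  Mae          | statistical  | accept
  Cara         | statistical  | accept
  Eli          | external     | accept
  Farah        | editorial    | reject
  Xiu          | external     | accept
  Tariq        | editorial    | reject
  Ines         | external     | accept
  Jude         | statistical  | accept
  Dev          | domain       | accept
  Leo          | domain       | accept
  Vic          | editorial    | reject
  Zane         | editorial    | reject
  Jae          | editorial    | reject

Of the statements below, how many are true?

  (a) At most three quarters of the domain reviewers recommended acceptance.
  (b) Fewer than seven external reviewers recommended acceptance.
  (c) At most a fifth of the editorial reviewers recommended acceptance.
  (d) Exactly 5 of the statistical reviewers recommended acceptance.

(a) domain: |A| = 8, |A ∩ B| = 6; needs |A ∩ B| / |A| ≤ 3/4 — true.
(b) external: |A| = 9, |A ∩ B| = 6; needs |A ∩ B| < 7 — true.
(c) editorial: |A| = 7, |A ∩ B| = 1; needs |A ∩ B| / |A| ≤ 1/5 — true.
(d) statistical: |A| = 9, |A ∩ B| = 5; needs |A ∩ B| = 5 — true.

4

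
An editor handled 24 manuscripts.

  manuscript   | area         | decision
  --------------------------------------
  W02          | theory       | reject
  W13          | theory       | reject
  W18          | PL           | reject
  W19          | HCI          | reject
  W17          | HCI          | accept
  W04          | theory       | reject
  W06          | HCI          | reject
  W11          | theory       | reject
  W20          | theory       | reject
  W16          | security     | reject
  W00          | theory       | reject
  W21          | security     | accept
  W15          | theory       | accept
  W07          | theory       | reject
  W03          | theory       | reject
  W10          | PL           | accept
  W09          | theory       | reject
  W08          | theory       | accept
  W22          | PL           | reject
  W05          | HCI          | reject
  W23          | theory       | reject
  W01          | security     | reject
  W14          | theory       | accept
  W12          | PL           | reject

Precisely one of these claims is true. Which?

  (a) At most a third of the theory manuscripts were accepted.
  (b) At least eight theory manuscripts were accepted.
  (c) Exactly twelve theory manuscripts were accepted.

(a)

|A| = 13, |A ∩ B| = 3, |A ∖ B| = 10.
(a) requires |A ∩ B| / |A| ≤ 1/3: true.
(b) requires |A ∩ B| ≥ 8: false.
(c) requires |A ∩ B| = 12: false.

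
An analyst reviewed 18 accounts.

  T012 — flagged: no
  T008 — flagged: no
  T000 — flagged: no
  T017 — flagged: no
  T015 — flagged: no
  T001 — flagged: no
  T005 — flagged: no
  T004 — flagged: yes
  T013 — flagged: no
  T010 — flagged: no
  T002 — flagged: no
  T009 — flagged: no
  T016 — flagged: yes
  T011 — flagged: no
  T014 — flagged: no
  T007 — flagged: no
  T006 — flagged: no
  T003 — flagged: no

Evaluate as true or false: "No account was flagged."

The determiner here denotes the relation: A ∩ B = ∅ (|A ∩ B| = 0).
|A| = 18, |A ∩ B| = 2, |A ∖ B| = 16.
So the statement is false.

False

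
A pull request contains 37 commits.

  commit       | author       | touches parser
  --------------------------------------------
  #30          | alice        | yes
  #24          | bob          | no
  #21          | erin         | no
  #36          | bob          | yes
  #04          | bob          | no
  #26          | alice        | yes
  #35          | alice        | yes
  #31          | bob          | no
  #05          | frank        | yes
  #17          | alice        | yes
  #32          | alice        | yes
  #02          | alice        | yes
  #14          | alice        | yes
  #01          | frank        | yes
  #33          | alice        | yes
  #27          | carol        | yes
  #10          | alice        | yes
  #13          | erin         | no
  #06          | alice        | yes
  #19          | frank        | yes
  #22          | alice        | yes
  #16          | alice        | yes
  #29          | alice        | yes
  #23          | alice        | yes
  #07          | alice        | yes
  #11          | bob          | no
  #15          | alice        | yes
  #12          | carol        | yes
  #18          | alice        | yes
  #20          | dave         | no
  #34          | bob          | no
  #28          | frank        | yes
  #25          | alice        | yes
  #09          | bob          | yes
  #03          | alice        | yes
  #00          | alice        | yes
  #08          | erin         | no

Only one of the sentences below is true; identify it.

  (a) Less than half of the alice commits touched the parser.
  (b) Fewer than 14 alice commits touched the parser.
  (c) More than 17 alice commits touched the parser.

|A| = 20, |A ∩ B| = 20, |A ∖ B| = 0.
(a) requires |A ∩ B| < |A ∖ B|: false.
(b) requires |A ∩ B| < 14: false.
(c) requires |A ∩ B| > 17: true.

(c)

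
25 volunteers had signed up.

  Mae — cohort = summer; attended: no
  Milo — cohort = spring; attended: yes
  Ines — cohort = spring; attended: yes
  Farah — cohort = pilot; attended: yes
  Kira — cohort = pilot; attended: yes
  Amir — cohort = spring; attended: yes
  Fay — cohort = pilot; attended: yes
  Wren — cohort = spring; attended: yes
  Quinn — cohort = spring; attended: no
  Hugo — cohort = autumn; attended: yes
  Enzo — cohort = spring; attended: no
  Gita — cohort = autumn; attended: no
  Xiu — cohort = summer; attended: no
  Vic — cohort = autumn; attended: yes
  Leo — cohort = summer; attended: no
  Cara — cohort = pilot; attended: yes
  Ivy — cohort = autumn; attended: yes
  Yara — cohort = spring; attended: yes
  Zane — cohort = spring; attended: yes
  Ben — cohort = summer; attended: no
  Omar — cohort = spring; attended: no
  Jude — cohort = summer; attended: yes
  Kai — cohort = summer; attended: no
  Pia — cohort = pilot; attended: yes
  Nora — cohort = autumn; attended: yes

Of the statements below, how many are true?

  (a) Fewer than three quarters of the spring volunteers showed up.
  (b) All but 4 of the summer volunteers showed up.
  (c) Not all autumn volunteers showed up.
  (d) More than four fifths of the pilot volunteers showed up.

3

(a) spring: |A| = 9, |A ∩ B| = 6; needs |A ∩ B| / |A| < 3/4 — true.
(b) summer: |A| = 6, |A ∩ B| = 1; needs |A ∖ B| = 4 — false.
(c) autumn: |A| = 5, |A ∩ B| = 4; needs A ⊄ B (|A ∖ B| ≥ 1) — true.
(d) pilot: |A| = 5, |A ∩ B| = 5; needs |A ∩ B| / |A| > 4/5 — true.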